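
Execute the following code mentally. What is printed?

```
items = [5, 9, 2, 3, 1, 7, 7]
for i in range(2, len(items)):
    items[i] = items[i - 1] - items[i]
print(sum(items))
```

13

i=2: items[2] = 9-2 = 7 → [5, 9, 7, 3, 1, 7, 7]
i=3: items[3] = 7-3 = 4 → [5, 9, 7, 4, 1, 7, 7]
i=4: items[4] = 4-1 = 3 → [5, 9, 7, 4, 3, 7, 7]
i=5: items[5] = 3-7 = -4 → [5, 9, 7, 4, 3, -4, 7]
i=6: items[6] = (-4)-7 = -11 → [5, 9, 7, 4, 3, -4, -11]
sum = 13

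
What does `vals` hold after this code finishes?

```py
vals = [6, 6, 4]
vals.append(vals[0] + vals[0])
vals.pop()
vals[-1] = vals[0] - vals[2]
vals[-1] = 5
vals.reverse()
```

[5, 6, 6]

append vals[0]+vals[0] = 6+6 = 12 → [6, 6, 4, 12]
pop() removes 12 → [6, 6, 4]
vals[-1] = vals[0]-vals[2] = 6-4 = 2 → [6, 6, 2]
vals[-1] = 5 → [6, 6, 5]
reverse → [5, 6, 6]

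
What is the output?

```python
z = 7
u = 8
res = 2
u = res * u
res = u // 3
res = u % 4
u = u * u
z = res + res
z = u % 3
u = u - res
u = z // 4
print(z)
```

u = 2*8 = 16
res = 16//3 = 5
res = 16%4 = 0
u = 16*16 = 256
z = 0+0 = 0
z = 256%3 = 1
u = 256-0 = 256
u = 1//4 = 0

1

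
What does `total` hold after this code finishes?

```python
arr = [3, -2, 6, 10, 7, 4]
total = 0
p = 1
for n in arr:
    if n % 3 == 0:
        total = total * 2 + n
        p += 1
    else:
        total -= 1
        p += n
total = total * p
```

n=3: %3==0, total = 0*2+3 = 3; p=2
n=-2: not %3==0, total = 3-1 = 2; p=0
n=6: %3==0, total = 2*2+6 = 10; p=1
n=10: not %3==0, total = 10-1 = 9; p=11
n=7: not %3==0, total = 9-1 = 8; p=18
n=4: not %3==0, total = 8-1 = 7; p=22
total*p = 7*22 = 154

154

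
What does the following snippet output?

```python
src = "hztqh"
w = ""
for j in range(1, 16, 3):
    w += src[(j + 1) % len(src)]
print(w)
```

j=1: add src[2]='t' → 't'
j=4: add src[0]='h' → 'th'
j=7: add src[3]='q' → 'thq'
j=10: add src[1]='z' → 'thqz'
j=13: add src[4]='h' → 'thqzh'

thqzh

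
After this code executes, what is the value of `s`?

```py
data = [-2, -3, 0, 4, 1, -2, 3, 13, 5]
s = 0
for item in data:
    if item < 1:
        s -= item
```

item=-2: <1, s = 0-(-2) = 2
item=-3: <1, s = 2-(-3) = 5
item=0: <1, s = 5-0 = 5
item=4: not <1
item=1: not <1
item=-2: <1, s = 5-(-2) = 7
item=3: not <1
item=13: not <1
item=5: not <1

7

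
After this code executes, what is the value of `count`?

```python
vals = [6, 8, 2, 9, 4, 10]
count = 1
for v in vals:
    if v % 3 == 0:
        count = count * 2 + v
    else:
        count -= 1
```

19

v=6: %3==0, count = 1*2+6 = 8
v=8: not %3==0, count = 8-1 = 7
v=2: not %3==0, count = 7-1 = 6
v=9: %3==0, count = 6*2+9 = 21
v=4: not %3==0, count = 21-1 = 20
v=10: not %3==0, count = 20-1 = 19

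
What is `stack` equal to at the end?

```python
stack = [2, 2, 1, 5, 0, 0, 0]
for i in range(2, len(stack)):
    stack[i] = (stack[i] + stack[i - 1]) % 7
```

i=2: stack[2] = (1+2)%7 = 3 → [2, 2, 3, 5, 0, 0, 0]
i=3: stack[3] = (5+3)%7 = 1 → [2, 2, 3, 1, 0, 0, 0]
i=4: stack[4] = (0+1)%7 = 1 → [2, 2, 3, 1, 1, 0, 0]
i=5: stack[5] = (0+1)%7 = 1 → [2, 2, 3, 1, 1, 1, 0]
i=6: stack[6] = (0+1)%7 = 1 → [2, 2, 3, 1, 1, 1, 1]

[2, 2, 3, 1, 1, 1, 1]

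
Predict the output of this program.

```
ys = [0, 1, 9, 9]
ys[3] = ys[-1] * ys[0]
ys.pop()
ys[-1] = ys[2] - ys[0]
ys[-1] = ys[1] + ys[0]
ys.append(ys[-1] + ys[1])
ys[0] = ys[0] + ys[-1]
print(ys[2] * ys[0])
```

2

ys[3] = ys[-1]*ys[0] = 9*0 = 0 → [0, 1, 9, 0]
pop() removes 0 → [0, 1, 9]
ys[-1] = ys[2]-ys[0] = 9-0 = 9 → [0, 1, 9]
ys[-1] = ys[1]+ys[0] = 1+0 = 1 → [0, 1, 1]
append ys[-1]+ys[1] = 1+1 = 2 → [0, 1, 1, 2]
ys[0] = ys[0]+ys[-1] = 0+2 = 2 → [2, 1, 1, 2]
ys[2]*ys[0] = 1*2 = 2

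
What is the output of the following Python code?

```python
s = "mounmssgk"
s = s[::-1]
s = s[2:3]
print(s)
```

s

reverse → 'kgssmnuom'
slice [2:3] → 's'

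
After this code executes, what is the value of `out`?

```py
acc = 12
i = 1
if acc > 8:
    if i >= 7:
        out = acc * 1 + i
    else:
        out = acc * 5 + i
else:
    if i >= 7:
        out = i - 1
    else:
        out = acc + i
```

61

acc=12, i=1
acc > 8 is True; i >= 7 is False
→ out = acc * 5 + i = 61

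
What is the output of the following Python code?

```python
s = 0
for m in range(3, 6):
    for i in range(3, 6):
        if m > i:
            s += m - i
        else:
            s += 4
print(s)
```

28

m=3,i=3: not 3>3, s = 0+4 = 4
m=3,i=4: not 3>4, s = 4+4 = 8
m=3,i=5: not 3>5, s = 8+4 = 12
m=4,i=3: 4>3, s = 12+1 = 13
m=4,i=4: not 4>4, s = 13+4 = 17
m=4,i=5: not 4>5, s = 17+4 = 21
m=5,i=3: 5>3, s = 21+2 = 23
m=5,i=4: 5>4, s = 23+1 = 24
m=5,i=5: not 5>5, s = 24+4 = 28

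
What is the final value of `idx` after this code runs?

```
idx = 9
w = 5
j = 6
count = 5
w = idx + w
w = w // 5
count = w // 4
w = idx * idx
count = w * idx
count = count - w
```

w = 9+5 = 14
w = 14//5 = 2
count = 2//4 = 0
w = 9*9 = 81
count = 81*9 = 729
count = 729-81 = 648

9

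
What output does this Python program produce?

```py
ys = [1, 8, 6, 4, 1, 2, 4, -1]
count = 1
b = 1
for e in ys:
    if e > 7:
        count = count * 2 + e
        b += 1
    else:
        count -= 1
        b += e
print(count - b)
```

-17

e=1: not >7, count = 1-1 = 0; b=2
e=8: >7, count = 0*2+8 = 8; b=3
e=6: not >7, count = 8-1 = 7; b=9
e=4: not >7, count = 7-1 = 6; b=13
e=1: not >7, count = 6-1 = 5; b=14
e=2: not >7, count = 5-1 = 4; b=16
e=4: not >7, count = 4-1 = 3; b=20
e=-1: not >7, count = 3-1 = 2; b=19
count-b = 2-19 = -17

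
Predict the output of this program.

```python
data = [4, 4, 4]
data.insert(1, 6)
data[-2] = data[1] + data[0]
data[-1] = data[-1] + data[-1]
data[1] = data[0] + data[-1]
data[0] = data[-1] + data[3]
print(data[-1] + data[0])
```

insert 6 at 1 → [4, 6, 4, 4]
data[-2] = data[1]+data[0] = 6+4 = 10 → [4, 6, 10, 4]
data[-1] = data[-1]+data[-1] = 4+4 = 8 → [4, 6, 10, 8]
data[1] = data[0]+data[-1] = 4+8 = 12 → [4, 12, 10, 8]
data[0] = data[-1]+data[3] = 8+8 = 16 → [16, 12, 10, 8]
data[-1]+data[0] = 8+16 = 24

24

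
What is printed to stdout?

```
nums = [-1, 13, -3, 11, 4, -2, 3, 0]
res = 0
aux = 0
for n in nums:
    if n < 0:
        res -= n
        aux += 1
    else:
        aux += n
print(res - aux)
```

n=-1: <0, res = 0-(-1) = 1; aux=1
n=13: not <0; aux=14
n=-3: <0, res = 1-(-3) = 4; aux=15
n=11: not <0; aux=26
n=4: not <0; aux=30
n=-2: <0, res = 4-(-2) = 6; aux=31
n=3: not <0; aux=34
n=0: not <0; aux=34
res-aux = 6-34 = -28

-28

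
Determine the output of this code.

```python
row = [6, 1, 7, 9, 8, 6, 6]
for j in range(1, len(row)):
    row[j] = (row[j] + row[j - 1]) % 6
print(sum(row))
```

17

j=1: row[1] = (1+6)%6 = 1 → [6, 1, 7, 9, 8, 6, 6]
j=2: row[2] = (7+1)%6 = 2 → [6, 1, 2, 9, 8, 6, 6]
j=3: row[3] = (9+2)%6 = 5 → [6, 1, 2, 5, 8, 6, 6]
j=4: row[4] = (8+5)%6 = 1 → [6, 1, 2, 5, 1, 6, 6]
j=5: row[5] = (6+1)%6 = 1 → [6, 1, 2, 5, 1, 1, 6]
j=6: row[6] = (6+1)%6 = 1 → [6, 1, 2, 5, 1, 1, 1]
sum = 17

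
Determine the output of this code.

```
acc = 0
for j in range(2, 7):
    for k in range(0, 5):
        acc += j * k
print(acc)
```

200

j=2,k=0: acc = 0+0 = 0
j=2,k=1: acc = 0+2 = 2
j=2,k=2: acc = 2+4 = 6
j=2,k=3: acc = 6+6 = 12
j=2,k=4: acc = 12+8 = 20
j=3,k=0: acc = 20+0 = 20
j=3,k=1: acc = 20+3 = 23
j=3,k=2: acc = 23+6 = 29
j=3,k=3: acc = 29+9 = 38
j=3,k=4: acc = 38+12 = 50
j=4,k=0: acc = 50+0 = 50
j=4,k=1: acc = 50+4 = 54
j=4,k=2: acc = 54+8 = 62
j=4,k=3: acc = 62+12 = 74
j=4,k=4: acc = 74+16 = 90
j=5,k=0: acc = 90+0 = 90
j=5,k=1: acc = 90+5 = 95
j=5,k=2: acc = 95+10 = 105
j=5,k=3: acc = 105+15 = 120
j=5,k=4: acc = 120+20 = 140
j=6,k=0: acc = 140+0 = 140
j=6,k=1: acc = 140+6 = 146
j=6,k=2: acc = 146+12 = 158
j=6,k=3: acc = 158+18 = 176
j=6,k=4: acc = 176+24 = 200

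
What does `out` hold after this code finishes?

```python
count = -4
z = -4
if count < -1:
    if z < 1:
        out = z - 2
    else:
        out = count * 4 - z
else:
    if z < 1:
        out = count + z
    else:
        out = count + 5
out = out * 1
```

-6

count=-4, z=-4
count < -1 is True; z < 1 is True
→ out = z - 2 = -6
out = (-6)*1 = -6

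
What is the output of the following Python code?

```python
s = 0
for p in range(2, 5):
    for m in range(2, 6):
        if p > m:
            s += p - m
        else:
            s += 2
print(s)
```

22

p=2,m=2: not 2>2, s = 0+2 = 2
p=2,m=3: not 2>3, s = 2+2 = 4
p=2,m=4: not 2>4, s = 4+2 = 6
p=2,m=5: not 2>5, s = 6+2 = 8
p=3,m=2: 3>2, s = 8+1 = 9
p=3,m=3: not 3>3, s = 9+2 = 11
p=3,m=4: not 3>4, s = 11+2 = 13
p=3,m=5: not 3>5, s = 13+2 = 15
p=4,m=2: 4>2, s = 15+2 = 17
p=4,m=3: 4>3, s = 17+1 = 18
p=4,m=4: not 4>4, s = 18+2 = 20
p=4,m=5: not 4>5, s = 20+2 = 22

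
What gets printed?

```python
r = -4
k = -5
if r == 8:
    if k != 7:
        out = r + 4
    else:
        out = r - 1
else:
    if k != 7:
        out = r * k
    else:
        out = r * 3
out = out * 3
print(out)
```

60

r=-4, k=-5
r == 8 is False; k != 7 is True
→ out = r * k = 20
out = 20*3 = 60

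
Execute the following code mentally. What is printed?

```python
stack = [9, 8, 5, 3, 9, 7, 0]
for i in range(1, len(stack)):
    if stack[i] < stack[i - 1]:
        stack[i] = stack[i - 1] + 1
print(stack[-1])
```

15

i=1: 8<9, stack[1] = 9+1 = 10 → [9, 10, 5, 3, 9, 7, 0]
i=2: 5<10, stack[2] = 10+1 = 11 → [9, 10, 11, 3, 9, 7, 0]
i=3: 3<11, stack[3] = 11+1 = 12 → [9, 10, 11, 12, 9, 7, 0]
i=4: 9<12, stack[4] = 12+1 = 13 → [9, 10, 11, 12, 13, 7, 0]
i=5: 7<13, stack[5] = 13+1 = 14 → [9, 10, 11, 12, 13, 14, 0]
i=6: 0<14, stack[6] = 14+1 = 15 → [9, 10, 11, 12, 13, 14, 15]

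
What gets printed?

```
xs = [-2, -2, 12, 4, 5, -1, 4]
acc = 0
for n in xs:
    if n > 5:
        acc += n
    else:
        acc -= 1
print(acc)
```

n=-2: not >5, acc = 0-1 = -1
n=-2: not >5, acc = (-1)-1 = -2
n=12: >5, acc = (-2)+12 = 10
n=4: not >5, acc = 10-1 = 9
n=5: not >5, acc = 9-1 = 8
n=-1: not >5, acc = 8-1 = 7
n=4: not >5, acc = 7-1 = 6

6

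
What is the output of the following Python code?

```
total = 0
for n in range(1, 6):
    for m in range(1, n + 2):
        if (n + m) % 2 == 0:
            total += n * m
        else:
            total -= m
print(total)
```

53

n=1,m=1: even sum, total = 0+1 = 1
n=1,m=2: odd sum, total = 1-2 = -1
n=2,m=1: odd sum, total = (-1)-1 = -2
n=2,m=2: even sum, total = (-2)+4 = 2
n=2,m=3: odd sum, total = 2-3 = -1
n=3,m=1: even sum, total = (-1)+3 = 2
n=3,m=2: odd sum, total = 2-2 = 0
n=3,m=3: even sum, total = 0+9 = 9
n=3,m=4: odd sum, total = 9-4 = 5
n=4,m=1: odd sum, total = 5-1 = 4
n=4,m=2: even sum, total = 4+8 = 12
n=4,m=3: odd sum, total = 12-3 = 9
n=4,m=4: even sum, total = 9+16 = 25
n=4,m=5: odd sum, total = 25-5 = 20
n=5,m=1: even sum, total = 20+5 = 25
n=5,m=2: odd sum, total = 25-2 = 23
n=5,m=3: even sum, total = 23+15 = 38
n=5,m=4: odd sum, total = 38-4 = 34
n=5,m=5: even sum, total = 34+25 = 59
n=5,m=6: odd sum, total = 59-6 = 53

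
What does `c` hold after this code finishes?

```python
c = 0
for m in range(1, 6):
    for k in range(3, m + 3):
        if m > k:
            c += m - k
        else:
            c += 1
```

m=1,k=3: not 1>3, c = 0+1 = 1
m=2,k=3: not 2>3, c = 1+1 = 2
m=2,k=4: not 2>4, c = 2+1 = 3
m=3,k=3: not 3>3, c = 3+1 = 4
m=3,k=4: not 3>4, c = 4+1 = 5
m=3,k=5: not 3>5, c = 5+1 = 6
m=4,k=3: 4>3, c = 6+1 = 7
m=4,k=4: not 4>4, c = 7+1 = 8
m=4,k=5: not 4>5, c = 8+1 = 9
m=4,k=6: not 4>6, c = 9+1 = 10
m=5,k=3: 5>3, c = 10+2 = 12
m=5,k=4: 5>4, c = 12+1 = 13
m=5,k=5: not 5>5, c = 13+1 = 14
m=5,k=6: not 5>6, c = 14+1 = 15
m=5,k=7: not 5>7, c = 15+1 = 16

16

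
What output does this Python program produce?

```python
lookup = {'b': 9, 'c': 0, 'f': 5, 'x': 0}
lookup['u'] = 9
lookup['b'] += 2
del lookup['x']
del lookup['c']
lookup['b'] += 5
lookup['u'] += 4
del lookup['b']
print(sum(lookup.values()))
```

lookup['u'] = 9 → {'b': 9, 'c': 0, 'f': 5, 'x': 0, 'u': 9}
lookup['b'] = 9+2 = 11 → {'b': 11, 'c': 0, 'f': 5, 'x': 0, 'u': 9}
del 'x' → {'b': 11, 'c': 0, 'f': 5, 'u': 9}
del 'c' → {'b': 11, 'f': 5, 'u': 9}
lookup['b'] = 11+5 = 16 → {'b': 16, 'f': 5, 'u': 9}
lookup['u'] = 9+4 = 13 → {'b': 16, 'f': 5, 'u': 13}
del 'b' → {'f': 5, 'u': 13}
sum of values = 18

18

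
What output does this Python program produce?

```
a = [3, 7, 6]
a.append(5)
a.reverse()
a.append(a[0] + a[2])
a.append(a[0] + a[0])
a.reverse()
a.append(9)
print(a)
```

append 5 → [3, 7, 6, 5]
reverse → [5, 6, 7, 3]
append a[0]+a[2] = 5+7 = 12 → [5, 6, 7, 3, 12]
append a[0]+a[0] = 5+5 = 10 → [5, 6, 7, 3, 12, 10]
reverse → [10, 12, 3, 7, 6, 5]
append 9 → [10, 12, 3, 7, 6, 5, 9]

[10, 12, 3, 7, 6, 5, 9]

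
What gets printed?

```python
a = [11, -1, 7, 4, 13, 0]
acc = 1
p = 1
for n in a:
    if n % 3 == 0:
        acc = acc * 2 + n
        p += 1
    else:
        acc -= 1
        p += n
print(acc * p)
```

-288

n=11: not %3==0, acc = 1-1 = 0; p=12
n=-1: not %3==0, acc = 0-1 = -1; p=11
n=7: not %3==0, acc = (-1)-1 = -2; p=18
n=4: not %3==0, acc = (-2)-1 = -3; p=22
n=13: not %3==0, acc = (-3)-1 = -4; p=35
n=0: %3==0, acc = (-4)*2+0 = -8; p=36
acc*p = (-8)*36 = -288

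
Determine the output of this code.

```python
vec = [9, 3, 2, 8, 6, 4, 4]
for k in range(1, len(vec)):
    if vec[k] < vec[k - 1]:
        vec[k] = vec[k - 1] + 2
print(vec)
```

k=1: 3<9, vec[1] = 9+2 = 11 → [9, 11, 2, 8, 6, 4, 4]
k=2: 2<11, vec[2] = 11+2 = 13 → [9, 11, 13, 8, 6, 4, 4]
k=3: 8<13, vec[3] = 13+2 = 15 → [9, 11, 13, 15, 6, 4, 4]
k=4: 6<15, vec[4] = 15+2 = 17 → [9, 11, 13, 15, 17, 4, 4]
k=5: 4<17, vec[5] = 17+2 = 19 → [9, 11, 13, 15, 17, 19, 4]
k=6: 4<19, vec[6] = 19+2 = 21 → [9, 11, 13, 15, 17, 19, 21]

[9, 11, 13, 15, 17, 19, 21]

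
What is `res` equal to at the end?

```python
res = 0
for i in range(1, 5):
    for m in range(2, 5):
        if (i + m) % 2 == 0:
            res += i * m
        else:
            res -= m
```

30

i=1,m=2: odd sum, res = 0-2 = -2
i=1,m=3: even sum, res = (-2)+3 = 1
i=1,m=4: odd sum, res = 1-4 = -3
i=2,m=2: even sum, res = (-3)+4 = 1
i=2,m=3: odd sum, res = 1-3 = -2
i=2,m=4: even sum, res = (-2)+8 = 6
i=3,m=2: odd sum, res = 6-2 = 4
i=3,m=3: even sum, res = 4+9 = 13
i=3,m=4: odd sum, res = 13-4 = 9
i=4,m=2: even sum, res = 9+8 = 17
i=4,m=3: odd sum, res = 17-3 = 14
i=4,m=4: even sum, res = 14+16 = 30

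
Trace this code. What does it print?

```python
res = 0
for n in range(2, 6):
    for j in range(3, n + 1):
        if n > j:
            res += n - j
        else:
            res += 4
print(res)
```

16

n=3,j=3: not 3>3, res = 0+4 = 4
n=4,j=3: 4>3, res = 4+1 = 5
n=4,j=4: not 4>4, res = 5+4 = 9
n=5,j=3: 5>3, res = 9+2 = 11
n=5,j=4: 5>4, res = 11+1 = 12
n=5,j=5: not 5>5, res = 12+4 = 16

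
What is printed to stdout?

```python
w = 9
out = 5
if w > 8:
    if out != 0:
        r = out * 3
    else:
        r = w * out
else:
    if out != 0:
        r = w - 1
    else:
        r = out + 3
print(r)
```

15

w=9, out=5
w > 8 is True; out != 0 is True
→ r = out * 3 = 15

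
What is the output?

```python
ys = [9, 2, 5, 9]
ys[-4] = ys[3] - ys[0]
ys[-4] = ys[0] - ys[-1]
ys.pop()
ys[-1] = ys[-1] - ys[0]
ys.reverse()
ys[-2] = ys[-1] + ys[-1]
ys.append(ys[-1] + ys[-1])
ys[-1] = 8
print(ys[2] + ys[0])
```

5

ys[-4] = ys[3]-ys[0] = 9-9 = 0 → [0, 2, 5, 9]
ys[-4] = ys[0]-ys[-1] = 0-9 = -9 → [-9, 2, 5, 9]
pop() removes 9 → [-9, 2, 5]
ys[-1] = ys[-1]-ys[0] = 5-(-9) = 14 → [-9, 2, 14]
reverse → [14, 2, -9]
ys[-2] = ys[-1]+ys[-1] = (-9)+(-9) = -18 → [14, -18, -9]
append ys[-1]+ys[-1] = (-9)+(-9) = -18 → [14, -18, -9, -18]
ys[-1] = 8 → [14, -18, -9, 8]
ys[2]+ys[0] = (-9)+14 = 5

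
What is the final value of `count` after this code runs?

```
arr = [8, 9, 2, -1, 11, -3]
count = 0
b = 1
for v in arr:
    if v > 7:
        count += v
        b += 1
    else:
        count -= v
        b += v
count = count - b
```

v=8: >7, count = 0+8 = 8; b=2
v=9: >7, count = 8+9 = 17; b=3
v=2: not >7, count = 17-2 = 15; b=5
v=-1: not >7, count = 15-(-1) = 16; b=4
v=11: >7, count = 16+11 = 27; b=5
v=-3: not >7, count = 27-(-3) = 30; b=2
count-b = 30-2 = 28

28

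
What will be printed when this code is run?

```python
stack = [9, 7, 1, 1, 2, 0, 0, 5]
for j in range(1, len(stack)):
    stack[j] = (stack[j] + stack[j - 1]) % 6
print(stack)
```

j=1: stack[1] = (7+9)%6 = 4 → [9, 4, 1, 1, 2, 0, 0, 5]
j=2: stack[2] = (1+4)%6 = 5 → [9, 4, 5, 1, 2, 0, 0, 5]
j=3: stack[3] = (1+5)%6 = 0 → [9, 4, 5, 0, 2, 0, 0, 5]
j=4: stack[4] = (2+0)%6 = 2 → [9, 4, 5, 0, 2, 0, 0, 5]
j=5: stack[5] = (0+2)%6 = 2 → [9, 4, 5, 0, 2, 2, 0, 5]
j=6: stack[6] = (0+2)%6 = 2 → [9, 4, 5, 0, 2, 2, 2, 5]
j=7: stack[7] = (5+2)%6 = 1 → [9, 4, 5, 0, 2, 2, 2, 1]

[9, 4, 5, 0, 2, 2, 2, 1]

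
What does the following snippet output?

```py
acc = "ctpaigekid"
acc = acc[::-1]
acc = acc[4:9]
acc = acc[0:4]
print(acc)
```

reverse → 'dikegiaptc'
slice [4:9] → 'giapt'
slice [0:4] → 'giap'

giap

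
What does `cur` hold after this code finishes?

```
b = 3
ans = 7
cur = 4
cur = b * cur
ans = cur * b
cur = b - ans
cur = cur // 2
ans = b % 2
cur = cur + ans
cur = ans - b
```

-2

cur = 3*4 = 12
ans = 12*3 = 36
cur = 3-36 = -33
cur = (-33)//2 = -17
ans = 3%2 = 1
cur = (-17)+1 = -16
cur = 1-3 = -2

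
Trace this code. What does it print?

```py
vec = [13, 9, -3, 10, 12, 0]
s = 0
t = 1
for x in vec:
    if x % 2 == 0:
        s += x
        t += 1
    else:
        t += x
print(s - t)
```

-1

x=13: not even; t=14
x=9: not even; t=23
x=-3: not even; t=20
x=10: even, s = 0+10 = 10; t=21
x=12: even, s = 10+12 = 22; t=22
x=0: even, s = 22+0 = 22; t=23
s-t = 22-23 = -1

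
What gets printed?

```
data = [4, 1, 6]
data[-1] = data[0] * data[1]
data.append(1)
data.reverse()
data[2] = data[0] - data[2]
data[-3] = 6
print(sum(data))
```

11

data[-1] = data[0]*data[1] = 4*1 = 4 → [4, 1, 4]
append 1 → [4, 1, 4, 1]
reverse → [1, 4, 1, 4]
data[2] = data[0]-data[2] = 1-1 = 0 → [1, 4, 0, 4]
data[-3] = 6 → [1, 6, 0, 4]
sum = 11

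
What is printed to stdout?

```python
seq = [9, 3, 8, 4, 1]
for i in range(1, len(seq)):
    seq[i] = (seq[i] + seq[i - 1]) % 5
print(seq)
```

[9, 2, 0, 4, 0]

i=1: seq[1] = (3+9)%5 = 2 → [9, 2, 8, 4, 1]
i=2: seq[2] = (8+2)%5 = 0 → [9, 2, 0, 4, 1]
i=3: seq[3] = (4+0)%5 = 4 → [9, 2, 0, 4, 1]
i=4: seq[4] = (1+4)%5 = 0 → [9, 2, 0, 4, 0]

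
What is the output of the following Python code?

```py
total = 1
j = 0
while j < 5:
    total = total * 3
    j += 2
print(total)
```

j=0: total = 1*3 = 3
j=2: total = 3*3 = 9
j=4: total = 9*3 = 27

27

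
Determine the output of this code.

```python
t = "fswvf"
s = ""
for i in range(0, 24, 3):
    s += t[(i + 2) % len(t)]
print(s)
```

i=0: add t[2]='w' → 'w'
i=3: add t[0]='f' → 'wf'
i=6: add t[3]='v' → 'wfv'
i=9: add t[1]='s' → 'wfvs'
i=12: add t[4]='f' → 'wfvsf'
i=15: add t[2]='w' → 'wfvsfw'
i=18: add t[0]='f' → 'wfvsfwf'
i=21: add t[3]='v' → 'wfvsfwfv'

wfvsfwfv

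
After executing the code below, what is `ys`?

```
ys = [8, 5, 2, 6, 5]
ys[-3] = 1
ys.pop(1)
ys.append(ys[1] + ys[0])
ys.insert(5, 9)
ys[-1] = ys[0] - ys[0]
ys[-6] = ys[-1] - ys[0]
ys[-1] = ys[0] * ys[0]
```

[-8, 1, 6, 5, 9, 64]

ys[-3] = 1 → [8, 5, 1, 6, 5]
pop(1) removes 5 → [8, 1, 6, 5]
append ys[1]+ys[0] = 1+8 = 9 → [8, 1, 6, 5, 9]
insert 9 at 5 → [8, 1, 6, 5, 9, 9]
ys[-1] = ys[0]-ys[0] = 8-8 = 0 → [8, 1, 6, 5, 9, 0]
ys[-6] = ys[-1]-ys[0] = 0-8 = -8 → [-8, 1, 6, 5, 9, 0]
ys[-1] = ys[0]*ys[0] = (-8)*(-8) = 64 → [-8, 1, 6, 5, 9, 64]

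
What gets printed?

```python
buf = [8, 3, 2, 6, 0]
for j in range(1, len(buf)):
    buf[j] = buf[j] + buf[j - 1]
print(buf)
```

j=1: buf[1] = 3+8 = 11 → [8, 11, 2, 6, 0]
j=2: buf[2] = 2+11 = 13 → [8, 11, 13, 6, 0]
j=3: buf[3] = 6+13 = 19 → [8, 11, 13, 19, 0]
j=4: buf[4] = 0+19 = 19 → [8, 11, 13, 19, 19]

[8, 11, 13, 19, 19]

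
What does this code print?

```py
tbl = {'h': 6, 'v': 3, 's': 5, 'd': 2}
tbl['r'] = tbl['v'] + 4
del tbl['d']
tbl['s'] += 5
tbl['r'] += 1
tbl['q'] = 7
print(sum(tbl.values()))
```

34

tbl['r'] = tbl['v']+4 = 7 → {'h': 6, 'v': 3, 's': 5, 'd': 2, 'r': 7}
del 'd' → {'h': 6, 'v': 3, 's': 5, 'r': 7}
tbl['s'] = 5+5 = 10 → {'h': 6, 'v': 3, 's': 10, 'r': 7}
tbl['r'] = 7+1 = 8 → {'h': 6, 'v': 3, 's': 10, 'r': 8}
tbl['q'] = 7 → {'h': 6, 'v': 3, 's': 10, 'r': 8, 'q': 7}
sum of values = 34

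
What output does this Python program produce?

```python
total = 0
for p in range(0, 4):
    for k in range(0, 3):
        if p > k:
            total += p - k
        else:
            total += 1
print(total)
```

16

p=0,k=0: not 0>0, total = 0+1 = 1
p=0,k=1: not 0>1, total = 1+1 = 2
p=0,k=2: not 0>2, total = 2+1 = 3
p=1,k=0: 1>0, total = 3+1 = 4
p=1,k=1: not 1>1, total = 4+1 = 5
p=1,k=2: not 1>2, total = 5+1 = 6
p=2,k=0: 2>0, total = 6+2 = 8
p=2,k=1: 2>1, total = 8+1 = 9
p=2,k=2: not 2>2, total = 9+1 = 10
p=3,k=0: 3>0, total = 10+3 = 13
p=3,k=1: 3>1, total = 13+2 = 15
p=3,k=2: 3>2, total = 15+1 = 16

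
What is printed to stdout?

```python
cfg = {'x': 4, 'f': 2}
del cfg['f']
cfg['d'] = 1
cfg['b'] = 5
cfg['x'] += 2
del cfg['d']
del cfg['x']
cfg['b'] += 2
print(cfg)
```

del 'f' → {'x': 4}
cfg['d'] = 1 → {'x': 4, 'd': 1}
cfg['b'] = 5 → {'x': 4, 'd': 1, 'b': 5}
cfg['x'] = 4+2 = 6 → {'x': 6, 'd': 1, 'b': 5}
del 'd' → {'x': 6, 'b': 5}
del 'x' → {'b': 5}
cfg['b'] = 5+2 = 7 → {'b': 7}

{'b': 7}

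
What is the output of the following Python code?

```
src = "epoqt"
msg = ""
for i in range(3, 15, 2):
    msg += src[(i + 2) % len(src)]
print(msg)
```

i=3: add src[0]='e' → 'e'
i=5: add src[2]='o' → 'eo'
i=7: add src[4]='t' → 'eot'
i=9: add src[1]='p' → 'eotp'
i=11: add src[3]='q' → 'eotpq'
i=13: add src[0]='e' → 'eotpqe'

eotpqe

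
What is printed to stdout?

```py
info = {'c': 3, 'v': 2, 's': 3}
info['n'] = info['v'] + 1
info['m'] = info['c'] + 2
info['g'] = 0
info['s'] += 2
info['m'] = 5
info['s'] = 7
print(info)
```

info['n'] = info['v']+1 = 3 → {'c': 3, 'v': 2, 's': 3, 'n': 3}
info['m'] = info['c']+2 = 5 → {'c': 3, 'v': 2, 's': 3, 'n': 3, 'm': 5}
info['g'] = 0 → {'c': 3, 'v': 2, 's': 3, 'n': 3, 'm': 5, 'g': 0}
info['s'] = 3+2 = 5 → {'c': 3, 'v': 2, 's': 5, 'n': 3, 'm': 5, 'g': 0}
info['m'] = 5 → {'c': 3, 'v': 2, 's': 5, 'n': 3, 'm': 5, 'g': 0}
info['s'] = 7 → {'c': 3, 'v': 2, 's': 7, 'n': 3, 'm': 5, 'g': 0}

{'c': 3, 'v': 2, 's': 7, 'n': 3, 'm': 5, 'g': 0}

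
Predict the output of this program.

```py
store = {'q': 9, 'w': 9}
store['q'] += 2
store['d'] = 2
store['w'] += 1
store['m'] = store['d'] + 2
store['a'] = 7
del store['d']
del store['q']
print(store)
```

{'w': 10, 'm': 4, 'a': 7}

store['q'] = 9+2 = 11 → {'q': 11, 'w': 9}
store['d'] = 2 → {'q': 11, 'w': 9, 'd': 2}
store['w'] = 9+1 = 10 → {'q': 11, 'w': 10, 'd': 2}
store['m'] = store['d']+2 = 4 → {'q': 11, 'w': 10, 'd': 2, 'm': 4}
store['a'] = 7 → {'q': 11, 'w': 10, 'd': 2, 'm': 4, 'a': 7}
del 'd' → {'q': 11, 'w': 10, 'm': 4, 'a': 7}
del 'q' → {'w': 10, 'm': 4, 'a': 7}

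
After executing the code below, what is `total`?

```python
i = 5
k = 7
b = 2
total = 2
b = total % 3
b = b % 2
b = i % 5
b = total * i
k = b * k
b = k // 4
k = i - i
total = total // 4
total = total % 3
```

b = 2%3 = 2
b = 2%2 = 0
b = 5%5 = 0
b = 2*5 = 10
k = 10*7 = 70
b = 70//4 = 17
k = 5-5 = 0
total = 2//4 = 0
total = 0%3 = 0

0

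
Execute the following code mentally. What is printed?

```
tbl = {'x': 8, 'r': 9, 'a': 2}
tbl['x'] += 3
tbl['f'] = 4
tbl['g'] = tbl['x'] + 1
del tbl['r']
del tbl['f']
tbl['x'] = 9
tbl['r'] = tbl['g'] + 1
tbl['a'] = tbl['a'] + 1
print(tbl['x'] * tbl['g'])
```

108

tbl['x'] = 8+3 = 11 → {'x': 11, 'r': 9, 'a': 2}
tbl['f'] = 4 → {'x': 11, 'r': 9, 'a': 2, 'f': 4}
tbl['g'] = tbl['x']+1 = 12 → {'x': 11, 'r': 9, 'a': 2, 'f': 4, 'g': 12}
del 'r' → {'x': 11, 'a': 2, 'f': 4, 'g': 12}
del 'f' → {'x': 11, 'a': 2, 'g': 12}
tbl['x'] = 9 → {'x': 9, 'a': 2, 'g': 12}
tbl['r'] = tbl['g']+1 = 13 → {'x': 9, 'a': 2, 'g': 12, 'r': 13}
tbl['a'] = tbl['a']+1 = 3 → {'x': 9, 'a': 3, 'g': 12, 'r': 13}
tbl['x']*tbl['g'] = 9*12 = 108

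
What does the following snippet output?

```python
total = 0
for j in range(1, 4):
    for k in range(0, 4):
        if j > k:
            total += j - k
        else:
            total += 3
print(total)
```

j=1,k=0: 1>0, total = 0+1 = 1
j=1,k=1: not 1>1, total = 1+3 = 4
j=1,k=2: not 1>2, total = 4+3 = 7
j=1,k=3: not 1>3, total = 7+3 = 10
j=2,k=0: 2>0, total = 10+2 = 12
j=2,k=1: 2>1, total = 12+1 = 13
j=2,k=2: not 2>2, total = 13+3 = 16
j=2,k=3: not 2>3, total = 16+3 = 19
j=3,k=0: 3>0, total = 19+3 = 22
j=3,k=1: 3>1, total = 22+2 = 24
j=3,k=2: 3>2, total = 24+1 = 25
j=3,k=3: not 3>3, total = 25+3 = 28

28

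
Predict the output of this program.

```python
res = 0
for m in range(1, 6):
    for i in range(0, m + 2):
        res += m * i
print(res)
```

210

m=1,i=0: res = 0+0 = 0
m=1,i=1: res = 0+1 = 1
m=1,i=2: res = 1+2 = 3
m=2,i=0: res = 3+0 = 3
m=2,i=1: res = 3+2 = 5
m=2,i=2: res = 5+4 = 9
m=2,i=3: res = 9+6 = 15
m=3,i=0: res = 15+0 = 15
m=3,i=1: res = 15+3 = 18
m=3,i=2: res = 18+6 = 24
m=3,i=3: res = 24+9 = 33
m=3,i=4: res = 33+12 = 45
m=4,i=0: res = 45+0 = 45
m=4,i=1: res = 45+4 = 49
m=4,i=2: res = 49+8 = 57
m=4,i=3: res = 57+12 = 69
m=4,i=4: res = 69+16 = 85
m=4,i=5: res = 85+20 = 105
m=5,i=0: res = 105+0 = 105
m=5,i=1: res = 105+5 = 110
m=5,i=2: res = 110+10 = 120
m=5,i=3: res = 120+15 = 135
m=5,i=4: res = 135+20 = 155
m=5,i=5: res = 155+25 = 180
m=5,i=6: res = 180+30 = 210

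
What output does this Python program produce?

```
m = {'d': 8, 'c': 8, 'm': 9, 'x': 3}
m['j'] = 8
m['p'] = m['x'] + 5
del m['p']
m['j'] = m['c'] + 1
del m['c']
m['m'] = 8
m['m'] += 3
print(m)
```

m['j'] = 8 → {'d': 8, 'c': 8, 'm': 9, 'x': 3, 'j': 8}
m['p'] = m['x']+5 = 8 → {'d': 8, 'c': 8, 'm': 9, 'x': 3, 'j': 8, 'p': 8}
del 'p' → {'d': 8, 'c': 8, 'm': 9, 'x': 3, 'j': 8}
m['j'] = m['c']+1 = 9 → {'d': 8, 'c': 8, 'm': 9, 'x': 3, 'j': 9}
del 'c' → {'d': 8, 'm': 9, 'x': 3, 'j': 9}
m['m'] = 8 → {'d': 8, 'm': 8, 'x': 3, 'j': 9}
m['m'] = 8+3 = 11 → {'d': 8, 'm': 11, 'x': 3, 'j': 9}

{'d': 8, 'm': 11, 'x': 3, 'j': 9}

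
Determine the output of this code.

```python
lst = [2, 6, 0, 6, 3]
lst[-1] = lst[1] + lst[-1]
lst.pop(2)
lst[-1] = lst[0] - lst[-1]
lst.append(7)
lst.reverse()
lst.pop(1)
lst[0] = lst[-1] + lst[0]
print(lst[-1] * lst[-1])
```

4

lst[-1] = lst[1]+lst[-1] = 6+3 = 9 → [2, 6, 0, 6, 9]
pop(2) removes 0 → [2, 6, 6, 9]
lst[-1] = lst[0]-lst[-1] = 2-9 = -7 → [2, 6, 6, -7]
append 7 → [2, 6, 6, -7, 7]
reverse → [7, -7, 6, 6, 2]
pop(1) removes -7 → [7, 6, 6, 2]
lst[0] = lst[-1]+lst[0] = 2+7 = 9 → [9, 6, 6, 2]
lst[-1]*lst[-1] = 2*2 = 4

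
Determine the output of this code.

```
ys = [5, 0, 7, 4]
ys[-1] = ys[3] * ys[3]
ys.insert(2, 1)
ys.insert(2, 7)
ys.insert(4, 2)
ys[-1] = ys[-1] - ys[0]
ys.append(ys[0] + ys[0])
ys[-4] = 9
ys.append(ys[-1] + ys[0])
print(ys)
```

ys[-1] = ys[3]*ys[3] = 4*4 = 16 → [5, 0, 7, 16]
insert 1 at 2 → [5, 0, 1, 7, 16]
insert 7 at 2 → [5, 0, 7, 1, 7, 16]
insert 2 at 4 → [5, 0, 7, 1, 2, 7, 16]
ys[-1] = ys[-1]-ys[0] = 16-5 = 11 → [5, 0, 7, 1, 2, 7, 11]
append ys[0]+ys[0] = 5+5 = 10 → [5, 0, 7, 1, 2, 7, 11, 10]
ys[-4] = 9 → [5, 0, 7, 1, 9, 7, 11, 10]
append ys[-1]+ys[0] = 10+5 = 15 → [5, 0, 7, 1, 9, 7, 11, 10, 15]

[5, 0, 7, 1, 9, 7, 11, 10, 15]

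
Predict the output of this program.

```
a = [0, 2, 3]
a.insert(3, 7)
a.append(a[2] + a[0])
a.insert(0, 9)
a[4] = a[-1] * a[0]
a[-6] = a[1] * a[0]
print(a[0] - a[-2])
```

insert 7 at 3 → [0, 2, 3, 7]
append a[2]+a[0] = 3+0 = 3 → [0, 2, 3, 7, 3]
insert 9 at 0 → [9, 0, 2, 3, 7, 3]
a[4] = a[-1]*a[0] = 3*9 = 27 → [9, 0, 2, 3, 27, 3]
a[-6] = a[1]*a[0] = 0*9 = 0 → [0, 0, 2, 3, 27, 3]
a[0]-a[-2] = 0-27 = -27

-27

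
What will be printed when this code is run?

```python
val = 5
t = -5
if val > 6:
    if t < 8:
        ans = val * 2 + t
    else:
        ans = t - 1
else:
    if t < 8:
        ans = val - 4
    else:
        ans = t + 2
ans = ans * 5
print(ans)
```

5

val=5, t=-5
val > 6 is False; t < 8 is True
→ ans = val - 4 = 1
ans = 1*5 = 5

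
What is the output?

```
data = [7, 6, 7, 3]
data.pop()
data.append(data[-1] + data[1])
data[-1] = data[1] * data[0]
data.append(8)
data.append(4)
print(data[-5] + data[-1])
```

10

pop() removes 3 → [7, 6, 7]
append data[-1]+data[1] = 7+6 = 13 → [7, 6, 7, 13]
data[-1] = data[1]*data[0] = 6*7 = 42 → [7, 6, 7, 42]
append 8 → [7, 6, 7, 42, 8]
append 4 → [7, 6, 7, 42, 8, 4]
data[-5]+data[-1] = 6+4 = 10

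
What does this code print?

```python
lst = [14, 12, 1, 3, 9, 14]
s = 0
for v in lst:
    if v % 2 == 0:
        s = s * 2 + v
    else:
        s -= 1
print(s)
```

v=14: even, s = 0*2+14 = 14
v=12: even, s = 14*2+12 = 40
v=1: not even, s = 40-1 = 39
v=3: not even, s = 39-1 = 38
v=9: not even, s = 38-1 = 37
v=14: even, s = 37*2+14 = 88

88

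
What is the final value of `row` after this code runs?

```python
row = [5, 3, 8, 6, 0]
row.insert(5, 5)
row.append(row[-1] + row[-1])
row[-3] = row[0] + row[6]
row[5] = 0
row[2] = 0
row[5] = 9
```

insert 5 at 5 → [5, 3, 8, 6, 0, 5]
append row[-1]+row[-1] = 5+5 = 10 → [5, 3, 8, 6, 0, 5, 10]
row[-3] = row[0]+row[6] = 5+10 = 15 → [5, 3, 8, 6, 15, 5, 10]
row[5] = 0 → [5, 3, 8, 6, 15, 0, 10]
row[2] = 0 → [5, 3, 0, 6, 15, 0, 10]
row[5] = 9 → [5, 3, 0, 6, 15, 9, 10]

[5, 3, 0, 6, 15, 9, 10]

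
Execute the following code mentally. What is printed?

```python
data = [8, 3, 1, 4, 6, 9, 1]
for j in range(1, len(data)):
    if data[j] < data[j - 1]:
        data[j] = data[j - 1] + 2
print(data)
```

[8, 10, 12, 14, 16, 18, 20]

j=1: 3<8, data[1] = 8+2 = 10 → [8, 10, 1, 4, 6, 9, 1]
j=2: 1<10, data[2] = 10+2 = 12 → [8, 10, 12, 4, 6, 9, 1]
j=3: 4<12, data[3] = 12+2 = 14 → [8, 10, 12, 14, 6, 9, 1]
j=4: 6<14, data[4] = 14+2 = 16 → [8, 10, 12, 14, 16, 9, 1]
j=5: 9<16, data[5] = 16+2 = 18 → [8, 10, 12, 14, 16, 18, 1]
j=6: 1<18, data[6] = 18+2 = 20 → [8, 10, 12, 14, 16, 18, 20]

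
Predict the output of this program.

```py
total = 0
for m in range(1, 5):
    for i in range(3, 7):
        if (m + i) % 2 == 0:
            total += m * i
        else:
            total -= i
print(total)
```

m=1,i=3: even sum, total = 0+3 = 3
m=1,i=4: odd sum, total = 3-4 = -1
m=1,i=5: even sum, total = (-1)+5 = 4
m=1,i=6: odd sum, total = 4-6 = -2
m=2,i=3: odd sum, total = (-2)-3 = -5
m=2,i=4: even sum, total = (-5)+8 = 3
m=2,i=5: odd sum, total = 3-5 = -2
m=2,i=6: even sum, total = (-2)+12 = 10
m=3,i=3: even sum, total = 10+9 = 19
m=3,i=4: odd sum, total = 19-4 = 15
m=3,i=5: even sum, total = 15+15 = 30
m=3,i=6: odd sum, total = 30-6 = 24
m=4,i=3: odd sum, total = 24-3 = 21
m=4,i=4: even sum, total = 21+16 = 37
m=4,i=5: odd sum, total = 37-5 = 32
m=4,i=6: even sum, total = 32+24 = 56

56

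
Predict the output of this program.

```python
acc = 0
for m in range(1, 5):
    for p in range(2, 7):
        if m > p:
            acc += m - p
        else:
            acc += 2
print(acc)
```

m=1,p=2: not 1>2, acc = 0+2 = 2
m=1,p=3: not 1>3, acc = 2+2 = 4
m=1,p=4: not 1>4, acc = 4+2 = 6
m=1,p=5: not 1>5, acc = 6+2 = 8
m=1,p=6: not 1>6, acc = 8+2 = 10
m=2,p=2: not 2>2, acc = 10+2 = 12
m=2,p=3: not 2>3, acc = 12+2 = 14
m=2,p=4: not 2>4, acc = 14+2 = 16
m=2,p=5: not 2>5, acc = 16+2 = 18
m=2,p=6: not 2>6, acc = 18+2 = 20
m=3,p=2: 3>2, acc = 20+1 = 21
m=3,p=3: not 3>3, acc = 21+2 = 23
m=3,p=4: not 3>4, acc = 23+2 = 25
m=3,p=5: not 3>5, acc = 25+2 = 27
m=3,p=6: not 3>6, acc = 27+2 = 29
m=4,p=2: 4>2, acc = 29+2 = 31
m=4,p=3: 4>3, acc = 31+1 = 32
m=4,p=4: not 4>4, acc = 32+2 = 34
m=4,p=5: not 4>5, acc = 34+2 = 36
m=4,p=6: not 4>6, acc = 36+2 = 38

38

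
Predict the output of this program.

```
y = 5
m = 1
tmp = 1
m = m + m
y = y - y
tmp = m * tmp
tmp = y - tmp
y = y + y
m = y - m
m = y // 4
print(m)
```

m = 1+1 = 2
y = 5-5 = 0
tmp = 2*1 = 2
tmp = 0-2 = -2
y = 0+0 = 0
m = 0-2 = -2
m = 0//4 = 0

0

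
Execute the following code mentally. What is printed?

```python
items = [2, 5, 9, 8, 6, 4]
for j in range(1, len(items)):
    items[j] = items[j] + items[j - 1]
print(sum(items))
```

j=1: items[1] = 5+2 = 7 → [2, 7, 9, 8, 6, 4]
j=2: items[2] = 9+7 = 16 → [2, 7, 16, 8, 6, 4]
j=3: items[3] = 8+16 = 24 → [2, 7, 16, 24, 6, 4]
j=4: items[4] = 6+24 = 30 → [2, 7, 16, 24, 30, 4]
j=5: items[5] = 4+30 = 34 → [2, 7, 16, 24, 30, 34]
sum = 113

113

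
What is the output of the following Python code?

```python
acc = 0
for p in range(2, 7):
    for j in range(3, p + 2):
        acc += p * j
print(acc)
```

315

p=2,j=3: acc = 0+6 = 6
p=3,j=3: acc = 6+9 = 15
p=3,j=4: acc = 15+12 = 27
p=4,j=3: acc = 27+12 = 39
p=4,j=4: acc = 39+16 = 55
p=4,j=5: acc = 55+20 = 75
p=5,j=3: acc = 75+15 = 90
p=5,j=4: acc = 90+20 = 110
p=5,j=5: acc = 110+25 = 135
p=5,j=6: acc = 135+30 = 165
p=6,j=3: acc = 165+18 = 183
p=6,j=4: acc = 183+24 = 207
p=6,j=5: acc = 207+30 = 237
p=6,j=6: acc = 237+36 = 273
p=6,j=7: acc = 273+42 = 315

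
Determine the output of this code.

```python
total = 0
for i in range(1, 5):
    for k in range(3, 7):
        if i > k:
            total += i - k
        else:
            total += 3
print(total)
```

46

i=1,k=3: not 1>3, total = 0+3 = 3
i=1,k=4: not 1>4, total = 3+3 = 6
i=1,k=5: not 1>5, total = 6+3 = 9
i=1,k=6: not 1>6, total = 9+3 = 12
i=2,k=3: not 2>3, total = 12+3 = 15
i=2,k=4: not 2>4, total = 15+3 = 18
i=2,k=5: not 2>5, total = 18+3 = 21
i=2,k=6: not 2>6, total = 21+3 = 24
i=3,k=3: not 3>3, total = 24+3 = 27
i=3,k=4: not 3>4, total = 27+3 = 30
i=3,k=5: not 3>5, total = 30+3 = 33
i=3,k=6: not 3>6, total = 33+3 = 36
i=4,k=3: 4>3, total = 36+1 = 37
i=4,k=4: not 4>4, total = 37+3 = 40
i=4,k=5: not 4>5, total = 40+3 = 43
i=4,k=6: not 4>6, total = 43+3 = 46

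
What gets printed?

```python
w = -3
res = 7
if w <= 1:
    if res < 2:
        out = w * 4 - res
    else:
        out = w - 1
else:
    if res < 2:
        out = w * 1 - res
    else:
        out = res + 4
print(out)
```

w=-3, res=7
w <= 1 is True; res < 2 is False
→ out = w - 1 = -4

-4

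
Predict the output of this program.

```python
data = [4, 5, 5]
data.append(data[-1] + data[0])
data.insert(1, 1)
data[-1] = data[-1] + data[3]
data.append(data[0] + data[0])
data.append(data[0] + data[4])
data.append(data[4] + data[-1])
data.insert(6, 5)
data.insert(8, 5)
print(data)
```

append data[-1]+data[0] = 5+4 = 9 → [4, 5, 5, 9]
insert 1 at 1 → [4, 1, 5, 5, 9]
data[-1] = data[-1]+data[3] = 9+5 = 14 → [4, 1, 5, 5, 14]
append data[0]+data[0] = 4+4 = 8 → [4, 1, 5, 5, 14, 8]
append data[0]+data[4] = 4+14 = 18 → [4, 1, 5, 5, 14, 8, 18]
append data[4]+data[-1] = 14+18 = 32 → [4, 1, 5, 5, 14, 8, 18, 32]
insert 5 at 6 → [4, 1, 5, 5, 14, 8, 5, 18, 32]
insert 5 at 8 → [4, 1, 5, 5, 14, 8, 5, 18, 5, 32]

[4, 1, 5, 5, 14, 8, 5, 18, 5, 32]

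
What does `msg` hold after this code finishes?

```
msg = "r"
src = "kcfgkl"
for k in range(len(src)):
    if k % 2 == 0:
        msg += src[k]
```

'rkfk'

k=0: add 'k' → 'rk'
k=1: skip
k=2: add 'f' → 'rkf'
k=3: skip
k=4: add 'k' → 'rkfk'
k=5: skip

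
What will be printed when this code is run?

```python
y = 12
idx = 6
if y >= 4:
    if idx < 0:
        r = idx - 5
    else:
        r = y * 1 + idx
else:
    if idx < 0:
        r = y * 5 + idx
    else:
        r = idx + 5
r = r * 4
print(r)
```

y=12, idx=6
y >= 4 is True; idx < 0 is False
→ r = y * 1 + idx = 18
r = 18*4 = 72

72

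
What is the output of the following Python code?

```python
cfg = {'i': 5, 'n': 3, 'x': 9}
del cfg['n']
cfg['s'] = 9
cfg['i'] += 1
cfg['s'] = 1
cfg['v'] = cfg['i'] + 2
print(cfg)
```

{'i': 6, 'x': 9, 's': 1, 'v': 8}

del 'n' → {'i': 5, 'x': 9}
cfg['s'] = 9 → {'i': 5, 'x': 9, 's': 9}
cfg['i'] = 5+1 = 6 → {'i': 6, 'x': 9, 's': 9}
cfg['s'] = 1 → {'i': 6, 'x': 9, 's': 1}
cfg['v'] = cfg['i']+2 = 8 → {'i': 6, 'x': 9, 's': 1, 'v': 8}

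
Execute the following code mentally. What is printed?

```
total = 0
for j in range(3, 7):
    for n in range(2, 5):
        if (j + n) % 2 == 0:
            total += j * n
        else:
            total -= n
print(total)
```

j=3,n=2: odd sum, total = 0-2 = -2
j=3,n=3: even sum, total = (-2)+9 = 7
j=3,n=4: odd sum, total = 7-4 = 3
j=4,n=2: even sum, total = 3+8 = 11
j=4,n=3: odd sum, total = 11-3 = 8
j=4,n=4: even sum, total = 8+16 = 24
j=5,n=2: odd sum, total = 24-2 = 22
j=5,n=3: even sum, total = 22+15 = 37
j=5,n=4: odd sum, total = 37-4 = 33
j=6,n=2: even sum, total = 33+12 = 45
j=6,n=3: odd sum, total = 45-3 = 42
j=6,n=4: even sum, total = 42+24 = 66

66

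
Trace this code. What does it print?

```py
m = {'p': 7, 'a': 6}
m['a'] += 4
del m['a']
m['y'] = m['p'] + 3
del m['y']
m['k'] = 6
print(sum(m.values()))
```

m['a'] = 6+4 = 10 → {'p': 7, 'a': 10}
del 'a' → {'p': 7}
m['y'] = m['p']+3 = 10 → {'p': 7, 'y': 10}
del 'y' → {'p': 7}
m['k'] = 6 → {'p': 7, 'k': 6}
sum of values = 13

13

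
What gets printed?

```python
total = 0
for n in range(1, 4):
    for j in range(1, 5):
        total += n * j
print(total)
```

n=1,j=1: total = 0+1 = 1
n=1,j=2: total = 1+2 = 3
n=1,j=3: total = 3+3 = 6
n=1,j=4: total = 6+4 = 10
n=2,j=1: total = 10+2 = 12
n=2,j=2: total = 12+4 = 16
n=2,j=3: total = 16+6 = 22
n=2,j=4: total = 22+8 = 30
n=3,j=1: total = 30+3 = 33
n=3,j=2: total = 33+6 = 39
n=3,j=3: total = 39+9 = 48
n=3,j=4: total = 48+12 = 60

60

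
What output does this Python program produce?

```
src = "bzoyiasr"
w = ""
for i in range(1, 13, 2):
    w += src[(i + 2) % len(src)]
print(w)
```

i=1: add src[3]='y' → 'y'
i=3: add src[5]='a' → 'ya'
i=5: add src[7]='r' → 'yar'
i=7: add src[1]='z' → 'yarz'
i=9: add src[3]='y' → 'yarzy'
i=11: add src[5]='a' → 'yarzya'

yarzya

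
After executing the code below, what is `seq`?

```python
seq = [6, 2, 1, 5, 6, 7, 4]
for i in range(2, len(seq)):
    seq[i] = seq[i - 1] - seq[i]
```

[6, 2, 1, -4, -10, -17, -21]

i=2: seq[2] = 2-1 = 1 → [6, 2, 1, 5, 6, 7, 4]
i=3: seq[3] = 1-5 = -4 → [6, 2, 1, -4, 6, 7, 4]
i=4: seq[4] = (-4)-6 = -10 → [6, 2, 1, -4, -10, 7, 4]
i=5: seq[5] = (-10)-7 = -17 → [6, 2, 1, -4, -10, -17, 4]
i=6: seq[6] = (-17)-4 = -21 → [6, 2, 1, -4, -10, -17, -21]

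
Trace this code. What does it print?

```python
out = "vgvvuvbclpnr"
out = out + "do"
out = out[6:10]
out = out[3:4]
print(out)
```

+ 'do' → 'vgvvuvbclpnrdo'
slice [6:10] → 'bclp'
slice [3:4] → 'p'

p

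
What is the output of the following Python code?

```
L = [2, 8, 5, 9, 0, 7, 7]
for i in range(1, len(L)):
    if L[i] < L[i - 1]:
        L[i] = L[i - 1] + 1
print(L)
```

i=1: 8>=2, unchanged → [2, 8, 5, 9, 0, 7, 7]
i=2: 5<8, L[2] = 8+1 = 9 → [2, 8, 9, 9, 0, 7, 7]
i=3: 9>=9, unchanged → [2, 8, 9, 9, 0, 7, 7]
i=4: 0<9, L[4] = 9+1 = 10 → [2, 8, 9, 9, 10, 7, 7]
i=5: 7<10, L[5] = 10+1 = 11 → [2, 8, 9, 9, 10, 11, 7]
i=6: 7<11, L[6] = 11+1 = 12 → [2, 8, 9, 9, 10, 11, 12]

[2, 8, 9, 9, 10, 11, 12]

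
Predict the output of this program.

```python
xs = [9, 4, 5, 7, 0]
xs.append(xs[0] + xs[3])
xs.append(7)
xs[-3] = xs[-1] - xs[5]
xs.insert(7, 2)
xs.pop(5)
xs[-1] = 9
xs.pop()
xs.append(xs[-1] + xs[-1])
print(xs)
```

append xs[0]+xs[3] = 9+7 = 16 → [9, 4, 5, 7, 0, 16]
append 7 → [9, 4, 5, 7, 0, 16, 7]
xs[-3] = xs[-1]-xs[5] = 7-16 = -9 → [9, 4, 5, 7, -9, 16, 7]
insert 2 at 7 → [9, 4, 5, 7, -9, 16, 7, 2]
pop(5) removes 16 → [9, 4, 5, 7, -9, 7, 2]
xs[-1] = 9 → [9, 4, 5, 7, -9, 7, 9]
pop() removes 9 → [9, 4, 5, 7, -9, 7]
append xs[-1]+xs[-1] = 7+7 = 14 → [9, 4, 5, 7, -9, 7, 14]

[9, 4, 5, 7, -9, 7, 14]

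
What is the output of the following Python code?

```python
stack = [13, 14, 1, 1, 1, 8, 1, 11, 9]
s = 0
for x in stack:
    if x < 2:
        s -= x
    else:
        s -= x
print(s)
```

x=13: not <2, s = 0-13 = -13
x=14: not <2, s = (-13)-14 = -27
x=1: <2, s = (-27)-1 = -28
x=1: <2, s = (-28)-1 = -29
x=1: <2, s = (-29)-1 = -30
x=8: not <2, s = (-30)-8 = -38
x=1: <2, s = (-38)-1 = -39
x=11: not <2, s = (-39)-11 = -50
x=9: not <2, s = (-50)-9 = -59

-59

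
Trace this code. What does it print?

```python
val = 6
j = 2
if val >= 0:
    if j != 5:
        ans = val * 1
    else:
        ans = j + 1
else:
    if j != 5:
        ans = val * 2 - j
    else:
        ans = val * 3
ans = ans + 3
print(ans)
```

9

val=6, j=2
val >= 0 is True; j != 5 is True
→ ans = val * 1 = 6
ans = 6+3 = 9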